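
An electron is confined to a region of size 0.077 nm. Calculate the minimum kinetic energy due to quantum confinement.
1.607 eV

Using the uncertainty principle:

1. Position uncertainty: Δx ≈ 7.700e-11 m
2. Minimum momentum uncertainty: Δp = ℏ/(2Δx) = 6.848e-25 kg·m/s
3. Minimum kinetic energy:
   KE = (Δp)²/(2m) = (6.848e-25)²/(2 × 9.109e-31 kg)
   KE = 2.574e-19 J = 1.607 eV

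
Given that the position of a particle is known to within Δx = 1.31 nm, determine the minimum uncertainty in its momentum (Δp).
4.025 × 10^-26 kg·m/s

Using the Heisenberg uncertainty principle:
ΔxΔp ≥ ℏ/2

The minimum uncertainty in momentum is:
Δp_min = ℏ/(2Δx)
Δp_min = (1.055e-34 J·s) / (2 × 1.310e-09 m)
Δp_min = 4.025e-26 kg·m/s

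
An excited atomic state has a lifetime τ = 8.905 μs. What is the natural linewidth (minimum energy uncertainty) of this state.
36.957 peV

Using the energy-time uncertainty principle:
ΔEΔt ≥ ℏ/2

The lifetime τ represents the time uncertainty Δt.
The natural linewidth (minimum energy uncertainty) is:

ΔE = ℏ/(2τ)
ΔE = (1.055e-34 J·s) / (2 × 8.905e-06 s)
ΔE = 5.921e-30 J = 36.957 peV

This natural linewidth limits the precision of spectroscopic measurements.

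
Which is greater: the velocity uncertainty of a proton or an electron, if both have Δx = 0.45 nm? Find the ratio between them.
The electron has the larger minimum velocity uncertainty, by a ratio of 1836.2.

For both particles, Δp_min = ℏ/(2Δx) = 1.172e-25 kg·m/s (same for both).

The velocity uncertainty is Δv = Δp/m:
- proton: Δv = 1.172e-25 / 1.673e-27 = 7.005e+01 m/s = 70.054 m/s
- electron: Δv = 1.172e-25 / 9.109e-31 = 1.286e+05 m/s = 128.631 km/s

Ratio: 1.286e+05 / 7.005e+01 = 1836.2

The lighter particle has larger velocity uncertainty because Δv ∝ 1/m.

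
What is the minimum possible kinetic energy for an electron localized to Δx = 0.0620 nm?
2.478 eV

Localizing a particle requires giving it sufficient momentum uncertainty:

1. From uncertainty principle: Δp ≥ ℏ/(2Δx)
   Δp_min = (1.055e-34 J·s) / (2 × 6.200e-11 m)
   Δp_min = 8.505e-25 kg·m/s

2. This momentum uncertainty corresponds to kinetic energy:
   KE ≈ (Δp)²/(2m) = (8.505e-25)²/(2 × 9.109e-31 kg)
   KE = 3.970e-19 J = 2.478 eV

Tighter localization requires more energy.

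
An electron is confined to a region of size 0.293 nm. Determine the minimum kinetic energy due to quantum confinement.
110.950 meV

Using the uncertainty principle:

1. Position uncertainty: Δx ≈ 2.930e-10 m
2. Minimum momentum uncertainty: Δp = ℏ/(2Δx) = 1.800e-25 kg·m/s
3. Minimum kinetic energy:
   KE = (Δp)²/(2m) = (1.800e-25)²/(2 × 9.109e-31 kg)
   KE = 1.778e-20 J = 110.950 meV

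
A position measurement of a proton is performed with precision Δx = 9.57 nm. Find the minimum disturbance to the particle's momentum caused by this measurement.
5.510 × 10^-27 kg·m/s

The uncertainty principle implies that measuring position disturbs momentum:
ΔxΔp ≥ ℏ/2

When we measure position with precision Δx, we necessarily introduce a momentum uncertainty:
Δp ≥ ℏ/(2Δx)
Δp_min = (1.055e-34 J·s) / (2 × 9.570e-09 m)
Δp_min = 5.510e-27 kg·m/s

The more precisely we measure position, the greater the momentum disturbance.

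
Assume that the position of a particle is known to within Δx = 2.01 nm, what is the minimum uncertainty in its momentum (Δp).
2.623 × 10^-26 kg·m/s

Using the Heisenberg uncertainty principle:
ΔxΔp ≥ ℏ/2

The minimum uncertainty in momentum is:
Δp_min = ℏ/(2Δx)
Δp_min = (1.055e-34 J·s) / (2 × 2.010e-09 m)
Δp_min = 2.623e-26 kg·m/s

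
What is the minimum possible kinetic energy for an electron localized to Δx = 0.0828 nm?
1.389 eV

Localizing a particle requires giving it sufficient momentum uncertainty:

1. From uncertainty principle: Δp ≥ ℏ/(2Δx)
   Δp_min = (1.055e-34 J·s) / (2 × 8.280e-11 m)
   Δp_min = 6.368e-25 kg·m/s

2. This momentum uncertainty corresponds to kinetic energy:
   KE ≈ (Δp)²/(2m) = (6.368e-25)²/(2 × 9.109e-31 kg)
   KE = 2.226e-19 J = 1.389 eV

Tighter localization requires more energy.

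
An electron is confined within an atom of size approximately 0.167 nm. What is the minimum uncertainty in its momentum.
3.157 × 10^-25 kg·m/s

Using the Heisenberg uncertainty principle:
ΔxΔp ≥ ℏ/2

With Δx ≈ L = 1.670e-10 m (the confinement size):
Δp_min = ℏ/(2Δx)
Δp_min = (1.055e-34 J·s) / (2 × 1.670e-10 m)
Δp_min = 3.157e-25 kg·m/s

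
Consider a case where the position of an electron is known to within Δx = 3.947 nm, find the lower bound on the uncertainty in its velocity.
14.665 km/s

Using the Heisenberg uncertainty principle and Δp = mΔv:
ΔxΔp ≥ ℏ/2
Δx(mΔv) ≥ ℏ/2

The minimum uncertainty in velocity is:
Δv_min = ℏ/(2mΔx)
Δv_min = (1.055e-34 J·s) / (2 × 9.109e-31 kg × 3.947e-09 m)
Δv_min = 1.467e+04 m/s = 14.665 km/s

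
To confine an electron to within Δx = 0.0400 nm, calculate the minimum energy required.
5.953 eV

Localizing a particle requires giving it sufficient momentum uncertainty:

1. From uncertainty principle: Δp ≥ ℏ/(2Δx)
   Δp_min = (1.055e-34 J·s) / (2 × 4.000e-11 m)
   Δp_min = 1.318e-24 kg·m/s

2. This momentum uncertainty corresponds to kinetic energy:
   KE ≈ (Δp)²/(2m) = (1.318e-24)²/(2 × 9.109e-31 kg)
   KE = 9.538e-19 J = 5.953 eV

Tighter localization requires more energy.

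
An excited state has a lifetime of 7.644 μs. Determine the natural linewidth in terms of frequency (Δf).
10.410 kHz

Using the energy-time uncertainty principle and E = hf:
ΔEΔt ≥ ℏ/2
hΔf·Δt ≥ ℏ/2

The minimum frequency uncertainty is:
Δf = ℏ/(2hτ) = 1/(4πτ)
Δf = 1/(4π × 7.644e-06 s)
Δf = 1.041e+04 Hz = 10.410 kHz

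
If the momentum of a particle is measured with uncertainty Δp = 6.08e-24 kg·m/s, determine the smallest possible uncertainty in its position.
8.672 pm

Using the Heisenberg uncertainty principle:
ΔxΔp ≥ ℏ/2

The minimum uncertainty in position is:
Δx_min = ℏ/(2Δp)
Δx_min = (1.055e-34 J·s) / (2 × 6.080e-24 kg·m/s)
Δx_min = 8.672e-12 m = 8.672 pm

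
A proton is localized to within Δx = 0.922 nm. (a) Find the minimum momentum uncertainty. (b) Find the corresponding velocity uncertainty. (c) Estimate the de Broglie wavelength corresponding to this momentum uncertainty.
(a) Δp_min = 5.719 × 10^-26 kg·m/s
(b) Δv_min = 34.191 m/s
(c) λ_dB = 11.586 nm

Step-by-step:

(a) From the uncertainty principle:
Δp_min = ℏ/(2Δx) = (1.055e-34 J·s)/(2 × 9.220e-10 m) = 5.719e-26 kg·m/s

(b) The velocity uncertainty:
Δv = Δp/m = (5.719e-26 kg·m/s)/(1.673e-27 kg) = 3.419e+01 m/s = 34.191 m/s

(c) The de Broglie wavelength for this momentum:
λ = h/p = (6.626e-34 J·s)/(5.719e-26 kg·m/s) = 1.159e-08 m = 11.586 nm

Note: The de Broglie wavelength is comparable to the localization size, as expected from wave-particle duality.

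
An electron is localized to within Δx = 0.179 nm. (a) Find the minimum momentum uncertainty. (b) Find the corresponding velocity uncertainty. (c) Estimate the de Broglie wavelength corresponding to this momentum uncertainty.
(a) Δp_min = 2.946 × 10^-25 kg·m/s
(b) Δv_min = 323.373 km/s
(c) λ_dB = 2.249 nm

Step-by-step:

(a) From the uncertainty principle:
Δp_min = ℏ/(2Δx) = (1.055e-34 J·s)/(2 × 1.790e-10 m) = 2.946e-25 kg·m/s

(b) The velocity uncertainty:
Δv = Δp/m = (2.946e-25 kg·m/s)/(9.109e-31 kg) = 3.234e+05 m/s = 323.373 km/s

(c) The de Broglie wavelength for this momentum:
λ = h/p = (6.626e-34 J·s)/(2.946e-25 kg·m/s) = 2.249e-09 m = 2.249 nm

Note: The de Broglie wavelength is comparable to the localization size, as expected from wave-particle duality.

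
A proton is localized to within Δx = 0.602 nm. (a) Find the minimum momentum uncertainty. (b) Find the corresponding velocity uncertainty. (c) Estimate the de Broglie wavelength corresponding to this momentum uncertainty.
(a) Δp_min = 8.759 × 10^-26 kg·m/s
(b) Δv_min = 52.366 m/s
(c) λ_dB = 7.565 nm

Step-by-step:

(a) From the uncertainty principle:
Δp_min = ℏ/(2Δx) = (1.055e-34 J·s)/(2 × 6.020e-10 m) = 8.759e-26 kg·m/s

(b) The velocity uncertainty:
Δv = Δp/m = (8.759e-26 kg·m/s)/(1.673e-27 kg) = 5.237e+01 m/s = 52.366 m/s

(c) The de Broglie wavelength for this momentum:
λ = h/p = (6.626e-34 J·s)/(8.759e-26 kg·m/s) = 7.565e-09 m = 7.565 nm

Note: The de Broglie wavelength is comparable to the localization size, as expected from wave-particle duality.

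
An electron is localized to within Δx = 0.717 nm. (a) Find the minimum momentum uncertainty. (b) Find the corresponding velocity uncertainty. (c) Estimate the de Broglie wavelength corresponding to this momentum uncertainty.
(a) Δp_min = 7.354 × 10^-26 kg·m/s
(b) Δv_min = 80.731 km/s
(c) λ_dB = 9.010 nm

Step-by-step:

(a) From the uncertainty principle:
Δp_min = ℏ/(2Δx) = (1.055e-34 J·s)/(2 × 7.170e-10 m) = 7.354e-26 kg·m/s

(b) The velocity uncertainty:
Δv = Δp/m = (7.354e-26 kg·m/s)/(9.109e-31 kg) = 8.073e+04 m/s = 80.731 km/s

(c) The de Broglie wavelength for this momentum:
λ = h/p = (6.626e-34 J·s)/(7.354e-26 kg·m/s) = 9.010e-09 m = 9.010 nm

Note: The de Broglie wavelength is comparable to the localization size, as expected from wave-particle duality.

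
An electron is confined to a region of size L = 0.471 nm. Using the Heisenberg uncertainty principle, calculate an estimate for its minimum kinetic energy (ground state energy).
42.936 meV

Using the uncertainty principle to estimate ground state energy:

1. The position uncertainty is approximately the confinement size:
   Δx ≈ L = 4.710e-10 m

2. From ΔxΔp ≥ ℏ/2, the minimum momentum uncertainty is:
   Δp ≈ ℏ/(2L) = 1.120e-25 kg·m/s

3. The kinetic energy is approximately:
   KE ≈ (Δp)²/(2m) = (1.120e-25)²/(2 × 9.109e-31 kg)
   KE ≈ 6.879e-21 J = 42.936 meV

This is an order-of-magnitude estimate of the ground state energy.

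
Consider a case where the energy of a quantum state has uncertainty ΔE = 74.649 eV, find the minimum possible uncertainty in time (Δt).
4.409 as

Using the energy-time uncertainty principle:
ΔEΔt ≥ ℏ/2

The minimum uncertainty in time is:
Δt_min = ℏ/(2ΔE)
Δt_min = (1.055e-34 J·s) / (2 × 1.196e-17 J)
Δt_min = 4.409e-18 s = 4.409 as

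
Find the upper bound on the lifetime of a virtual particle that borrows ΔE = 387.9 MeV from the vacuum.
8.484 × 10^-25 s

Using the energy-time uncertainty principle:
ΔEΔt ≥ ℏ/2

For a virtual particle borrowing energy ΔE, the maximum lifetime is:
Δt_max = ℏ/(2ΔE)

Converting energy:
ΔE = 387.9 MeV = 6.215e-11 J

Δt_max = (1.055e-34 J·s) / (2 × 6.215e-11 J)
Δt_max = 8.484e-25 s = 8.484 × 10^-25 s

Virtual particles with higher borrowed energy exist for shorter times.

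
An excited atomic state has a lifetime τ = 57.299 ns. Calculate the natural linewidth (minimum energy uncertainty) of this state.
5.744 neV

Using the energy-time uncertainty principle:
ΔEΔt ≥ ℏ/2

The lifetime τ represents the time uncertainty Δt.
The natural linewidth (minimum energy uncertainty) is:

ΔE = ℏ/(2τ)
ΔE = (1.055e-34 J·s) / (2 × 5.730e-08 s)
ΔE = 9.202e-28 J = 5.744 neV

This natural linewidth limits the precision of spectroscopic measurements.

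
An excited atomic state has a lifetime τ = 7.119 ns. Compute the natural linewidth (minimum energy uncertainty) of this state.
46.229 neV

Using the energy-time uncertainty principle:
ΔEΔt ≥ ℏ/2

The lifetime τ represents the time uncertainty Δt.
The natural linewidth (minimum energy uncertainty) is:

ΔE = ℏ/(2τ)
ΔE = (1.055e-34 J·s) / (2 × 7.119e-09 s)
ΔE = 7.407e-27 J = 46.229 neV

This natural linewidth limits the precision of spectroscopic measurements.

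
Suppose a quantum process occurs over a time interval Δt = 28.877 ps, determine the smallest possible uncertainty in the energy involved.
11.397 μeV

Using the energy-time uncertainty principle:
ΔEΔt ≥ ℏ/2

The minimum uncertainty in energy is:
ΔE_min = ℏ/(2Δt)
ΔE_min = (1.055e-34 J·s) / (2 × 2.888e-11 s)
ΔE_min = 1.826e-24 J = 11.397 μeV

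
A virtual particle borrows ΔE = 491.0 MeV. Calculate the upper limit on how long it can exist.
6.703 × 10^-25 s

Using the energy-time uncertainty principle:
ΔEΔt ≥ ℏ/2

For a virtual particle borrowing energy ΔE, the maximum lifetime is:
Δt_max = ℏ/(2ΔE)

Converting energy:
ΔE = 491.0 MeV = 7.867e-11 J

Δt_max = (1.055e-34 J·s) / (2 × 7.867e-11 J)
Δt_max = 6.703e-25 s = 6.703 × 10^-25 s

Virtual particles with higher borrowed energy exist for shorter times.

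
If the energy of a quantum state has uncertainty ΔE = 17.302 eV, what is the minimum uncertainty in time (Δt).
19.021 as

Using the energy-time uncertainty principle:
ΔEΔt ≥ ℏ/2

The minimum uncertainty in time is:
Δt_min = ℏ/(2ΔE)
Δt_min = (1.055e-34 J·s) / (2 × 2.772e-18 J)
Δt_min = 1.902e-17 s = 19.021 as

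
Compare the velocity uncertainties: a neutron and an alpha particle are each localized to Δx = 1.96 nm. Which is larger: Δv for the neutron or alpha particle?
The neutron has the larger minimum velocity uncertainty, by a ratio of 4.0.

For both particles, Δp_min = ℏ/(2Δx) = 2.690e-26 kg·m/s (same for both).

The velocity uncertainty is Δv = Δp/m:
- neutron: Δv = 2.690e-26 / 1.675e-27 = 1.606e+01 m/s = 16.062 m/s
- alpha particle: Δv = 2.690e-26 / 6.645e-27 = 4.049e+00 m/s = 4.049 m/s

Ratio: 1.606e+01 / 4.049e+00 = 4.0

The lighter particle has larger velocity uncertainty because Δv ∝ 1/m.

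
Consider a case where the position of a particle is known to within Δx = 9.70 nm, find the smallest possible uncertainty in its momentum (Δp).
5.436 × 10^-27 kg·m/s

Using the Heisenberg uncertainty principle:
ΔxΔp ≥ ℏ/2

The minimum uncertainty in momentum is:
Δp_min = ℏ/(2Δx)
Δp_min = (1.055e-34 J·s) / (2 × 9.700e-09 m)
Δp_min = 5.436e-27 kg·m/s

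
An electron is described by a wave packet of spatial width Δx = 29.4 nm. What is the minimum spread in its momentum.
1.793 × 10^-27 kg·m/s

For a wave packet, the spatial width Δx and momentum spread Δp are related by the uncertainty principle:
ΔxΔp ≥ ℏ/2

The minimum momentum spread is:
Δp_min = ℏ/(2Δx)
Δp_min = (1.055e-34 J·s) / (2 × 2.940e-08 m)
Δp_min = 1.793e-27 kg·m/s

A wave packet cannot have both a well-defined position and well-defined momentum.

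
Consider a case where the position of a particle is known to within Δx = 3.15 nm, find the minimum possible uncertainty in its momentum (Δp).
1.674 × 10^-26 kg·m/s

Using the Heisenberg uncertainty principle:
ΔxΔp ≥ ℏ/2

The minimum uncertainty in momentum is:
Δp_min = ℏ/(2Δx)
Δp_min = (1.055e-34 J·s) / (2 × 3.150e-09 m)
Δp_min = 1.674e-26 kg·m/s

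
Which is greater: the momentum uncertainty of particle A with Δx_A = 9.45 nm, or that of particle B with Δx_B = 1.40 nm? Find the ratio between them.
Particle B has the larger minimum momentum uncertainty, by a factor of 6.75.

For each particle, the minimum momentum uncertainty is Δp_min = ℏ/(2Δx):

Particle A: Δp_A = ℏ/(2×9.450e-09 m) = 5.580e-27 kg·m/s
Particle B: Δp_B = ℏ/(2×1.400e-09 m) = 3.766e-26 kg·m/s

Ratio: Δp_B/Δp_A = 6.75

Since Δp_min ∝ 1/Δx, the particle with smaller position uncertainty (B) has larger momentum uncertainty.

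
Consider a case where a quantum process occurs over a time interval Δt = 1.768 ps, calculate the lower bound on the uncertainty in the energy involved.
186.146 μeV

Using the energy-time uncertainty principle:
ΔEΔt ≥ ℏ/2

The minimum uncertainty in energy is:
ΔE_min = ℏ/(2Δt)
ΔE_min = (1.055e-34 J·s) / (2 × 1.768e-12 s)
ΔE_min = 2.982e-23 J = 186.146 μeV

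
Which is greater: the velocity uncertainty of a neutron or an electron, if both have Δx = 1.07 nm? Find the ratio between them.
The electron has the larger minimum velocity uncertainty, by a ratio of 1838.7.

For both particles, Δp_min = ℏ/(2Δx) = 4.928e-26 kg·m/s (same for both).

The velocity uncertainty is Δv = Δp/m:
- neutron: Δv = 4.928e-26 / 1.675e-27 = 2.942e+01 m/s = 29.422 m/s
- electron: Δv = 4.928e-26 / 9.109e-31 = 5.410e+04 m/s = 54.097 km/s

Ratio: 5.410e+04 / 2.942e+01 = 1838.7

The lighter particle has larger velocity uncertainty because Δv ∝ 1/m.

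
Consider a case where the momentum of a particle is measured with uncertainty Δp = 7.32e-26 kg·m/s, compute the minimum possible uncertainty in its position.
720.336 pm

Using the Heisenberg uncertainty principle:
ΔxΔp ≥ ℏ/2

The minimum uncertainty in position is:
Δx_min = ℏ/(2Δp)
Δx_min = (1.055e-34 J·s) / (2 × 7.320e-26 kg·m/s)
Δx_min = 7.203e-10 m = 720.336 pm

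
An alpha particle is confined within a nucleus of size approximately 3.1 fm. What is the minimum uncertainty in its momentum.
1.701 × 10^-20 kg·m/s

Using the Heisenberg uncertainty principle:
ΔxΔp ≥ ℏ/2

With Δx ≈ L = 3.100e-15 m (the confinement size):
Δp_min = ℏ/(2Δx)
Δp_min = (1.055e-34 J·s) / (2 × 3.100e-15 m)
Δp_min = 1.701e-20 kg·m/s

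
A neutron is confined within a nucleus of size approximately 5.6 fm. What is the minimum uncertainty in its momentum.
9.416 × 10^-21 kg·m/s

Using the Heisenberg uncertainty principle:
ΔxΔp ≥ ℏ/2

With Δx ≈ L = 5.600e-15 m (the confinement size):
Δp_min = ℏ/(2Δx)
Δp_min = (1.055e-34 J·s) / (2 × 5.600e-15 m)
Δp_min = 9.416e-21 kg·m/s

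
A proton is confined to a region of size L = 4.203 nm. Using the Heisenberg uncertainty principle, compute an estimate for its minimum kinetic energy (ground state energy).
293.654 neV

Using the uncertainty principle to estimate ground state energy:

1. The position uncertainty is approximately the confinement size:
   Δx ≈ L = 4.203e-09 m

2. From ΔxΔp ≥ ℏ/2, the minimum momentum uncertainty is:
   Δp ≈ ℏ/(2L) = 1.255e-26 kg·m/s

3. The kinetic energy is approximately:
   KE ≈ (Δp)²/(2m) = (1.255e-26)²/(2 × 1.673e-27 kg)
   KE ≈ 4.705e-26 J = 293.654 neV

This is an order-of-magnitude estimate of the ground state energy.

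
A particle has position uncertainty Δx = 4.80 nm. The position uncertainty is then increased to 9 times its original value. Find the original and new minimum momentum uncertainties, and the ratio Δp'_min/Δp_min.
Original Δp_min = 1.099 × 10^-26 kg·m/s; new Δp'_min = 1.221 × 10^-27 kg·m/s; ratio Δp'_min/Δp_min = 1/9.

From the uncertainty principle ΔxΔp ≥ ℏ/2, the minimum momentum uncertainty is Δp_min = ℏ/(2Δx).

Original (Δx = 4.80 nm = 4.800e-09 m):
Δp_min = (1.055e-34 J·s)/(2 × 4.800e-09 m) = 1.099e-26 kg·m/s

When Δx → 9Δx:
Δp'_min = ℏ/(2 × 9Δx) = (1/9) × ℏ/(2Δx) = (1/9) × Δp_min
Δp'_min = 1/9 × 1.099e-26 kg·m/s = 1.221e-27 kg·m/s

Since Δp_min ∝ 1/Δx, when Δx is increased to 9 times its original value, Δp_min decreases to 1/9 of its original value.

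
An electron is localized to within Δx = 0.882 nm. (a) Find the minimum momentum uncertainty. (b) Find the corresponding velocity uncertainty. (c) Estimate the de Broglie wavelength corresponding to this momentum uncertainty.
(a) Δp_min = 5.978 × 10^-26 kg·m/s
(b) Δv_min = 65.628 km/s
(c) λ_dB = 11.084 nm

Step-by-step:

(a) From the uncertainty principle:
Δp_min = ℏ/(2Δx) = (1.055e-34 J·s)/(2 × 8.820e-10 m) = 5.978e-26 kg·m/s

(b) The velocity uncertainty:
Δv = Δp/m = (5.978e-26 kg·m/s)/(9.109e-31 kg) = 6.563e+04 m/s = 65.628 km/s

(c) The de Broglie wavelength for this momentum:
λ = h/p = (6.626e-34 J·s)/(5.978e-26 kg·m/s) = 1.108e-08 m = 11.084 nm

Note: The de Broglie wavelength is comparable to the localization size, as expected from wave-particle duality.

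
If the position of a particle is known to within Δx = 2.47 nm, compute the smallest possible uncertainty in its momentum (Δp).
2.135 × 10^-26 kg·m/s

Using the Heisenberg uncertainty principle:
ΔxΔp ≥ ℏ/2

The minimum uncertainty in momentum is:
Δp_min = ℏ/(2Δx)
Δp_min = (1.055e-34 J·s) / (2 × 2.470e-09 m)
Δp_min = 2.135e-26 kg·m/s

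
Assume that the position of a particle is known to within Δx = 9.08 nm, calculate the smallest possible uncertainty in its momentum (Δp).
5.807 × 10^-27 kg·m/s

Using the Heisenberg uncertainty principle:
ΔxΔp ≥ ℏ/2

The minimum uncertainty in momentum is:
Δp_min = ℏ/(2Δx)
Δp_min = (1.055e-34 J·s) / (2 × 9.080e-09 m)
Δp_min = 5.807e-27 kg·m/s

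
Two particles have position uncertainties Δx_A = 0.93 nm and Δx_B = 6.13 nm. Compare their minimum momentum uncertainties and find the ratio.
Particle A has the larger minimum momentum uncertainty, by a factor of 6.59.

For each particle, the minimum momentum uncertainty is Δp_min = ℏ/(2Δx):

Particle A: Δp_A = ℏ/(2×9.300e-10 m) = 5.670e-26 kg·m/s
Particle B: Δp_B = ℏ/(2×6.130e-09 m) = 8.602e-27 kg·m/s

Ratio: Δp_A/Δp_B = 6.59

Since Δp_min ∝ 1/Δx, the particle with smaller position uncertainty (A) has larger momentum uncertainty.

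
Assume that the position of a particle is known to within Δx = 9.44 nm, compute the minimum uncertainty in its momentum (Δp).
5.586 × 10^-27 kg·m/s

Using the Heisenberg uncertainty principle:
ΔxΔp ≥ ℏ/2

The minimum uncertainty in momentum is:
Δp_min = ℏ/(2Δx)
Δp_min = (1.055e-34 J·s) / (2 × 9.440e-09 m)
Δp_min = 5.586e-27 kg·m/s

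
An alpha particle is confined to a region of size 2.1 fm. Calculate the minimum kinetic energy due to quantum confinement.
296.102 keV

Using the uncertainty principle:

1. Position uncertainty: Δx ≈ 2.100e-15 m
2. Minimum momentum uncertainty: Δp = ℏ/(2Δx) = 2.511e-20 kg·m/s
3. Minimum kinetic energy:
   KE = (Δp)²/(2m) = (2.511e-20)²/(2 × 6.645e-27 kg)
   KE = 4.744e-14 J = 296.102 keV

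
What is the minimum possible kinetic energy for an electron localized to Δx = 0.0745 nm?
1.716 eV

Localizing a particle requires giving it sufficient momentum uncertainty:

1. From uncertainty principle: Δp ≥ ℏ/(2Δx)
   Δp_min = (1.055e-34 J·s) / (2 × 7.450e-11 m)
   Δp_min = 7.078e-25 kg·m/s

2. This momentum uncertainty corresponds to kinetic energy:
   KE ≈ (Δp)²/(2m) = (7.078e-25)²/(2 × 9.109e-31 kg)
   KE = 2.750e-19 J = 1.716 eV

Tighter localization requires more energy.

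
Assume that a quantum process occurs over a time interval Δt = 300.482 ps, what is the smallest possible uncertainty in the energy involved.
1.095 μeV

Using the energy-time uncertainty principle:
ΔEΔt ≥ ℏ/2

The minimum uncertainty in energy is:
ΔE_min = ℏ/(2Δt)
ΔE_min = (1.055e-34 J·s) / (2 × 3.005e-10 s)
ΔE_min = 1.755e-25 J = 1.095 μeV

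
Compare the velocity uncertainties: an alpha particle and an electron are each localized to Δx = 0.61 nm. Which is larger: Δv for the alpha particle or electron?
The electron has the larger minimum velocity uncertainty, by a ratio of 7294.3.

For both particles, Δp_min = ℏ/(2Δx) = 8.644e-26 kg·m/s (same for both).

The velocity uncertainty is Δv = Δp/m:
- alpha particle: Δv = 8.644e-26 / 6.645e-27 = 1.301e+01 m/s = 13.009 m/s
- electron: Δv = 8.644e-26 / 9.109e-31 = 9.489e+04 m/s = 94.892 km/s

Ratio: 9.489e+04 / 1.301e+01 = 7294.3

The lighter particle has larger velocity uncertainty because Δv ∝ 1/m.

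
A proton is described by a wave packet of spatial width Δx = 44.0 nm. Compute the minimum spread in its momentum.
1.198 × 10^-27 kg·m/s

For a wave packet, the spatial width Δx and momentum spread Δp are related by the uncertainty principle:
ΔxΔp ≥ ℏ/2

The minimum momentum spread is:
Δp_min = ℏ/(2Δx)
Δp_min = (1.055e-34 J·s) / (2 × 4.400e-08 m)
Δp_min = 1.198e-27 kg·m/s

A wave packet cannot have both a well-defined position and well-defined momentum.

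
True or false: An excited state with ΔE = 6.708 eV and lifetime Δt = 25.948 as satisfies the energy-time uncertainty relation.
No, it violates the uncertainty relation.

Calculate the product ΔEΔt:
ΔE = 6.708 eV = 1.075e-18 J
ΔEΔt = (1.075e-18 J) × (2.595e-17 s)
ΔEΔt = 2.789e-35 J·s

Compare to the minimum allowed value ℏ/2:
ℏ/2 = 5.273e-35 J·s

Since ΔEΔt = 2.789e-35 J·s < 5.273e-35 J·s = ℏ/2,
this violates the uncertainty relation.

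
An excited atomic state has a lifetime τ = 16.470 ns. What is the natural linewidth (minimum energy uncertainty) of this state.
19.982 neV

Using the energy-time uncertainty principle:
ΔEΔt ≥ ℏ/2

The lifetime τ represents the time uncertainty Δt.
The natural linewidth (minimum energy uncertainty) is:

ΔE = ℏ/(2τ)
ΔE = (1.055e-34 J·s) / (2 × 1.647e-08 s)
ΔE = 3.201e-27 J = 19.982 neV

This natural linewidth limits the precision of spectroscopic measurements.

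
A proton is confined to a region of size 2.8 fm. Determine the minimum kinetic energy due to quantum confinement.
661.665 keV

Using the uncertainty principle:

1. Position uncertainty: Δx ≈ 2.800e-15 m
2. Minimum momentum uncertainty: Δp = ℏ/(2Δx) = 1.883e-20 kg·m/s
3. Minimum kinetic energy:
   KE = (Δp)²/(2m) = (1.883e-20)²/(2 × 1.673e-27 kg)
   KE = 1.060e-13 J = 661.665 keV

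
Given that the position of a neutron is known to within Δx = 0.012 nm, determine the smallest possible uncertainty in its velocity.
2.623 km/s

Using the Heisenberg uncertainty principle and Δp = mΔv:
ΔxΔp ≥ ℏ/2
Δx(mΔv) ≥ ℏ/2

The minimum uncertainty in velocity is:
Δv_min = ℏ/(2mΔx)
Δv_min = (1.055e-34 J·s) / (2 × 1.675e-27 kg × 1.200e-11 m)
Δv_min = 2.623e+03 m/s = 2.623 km/s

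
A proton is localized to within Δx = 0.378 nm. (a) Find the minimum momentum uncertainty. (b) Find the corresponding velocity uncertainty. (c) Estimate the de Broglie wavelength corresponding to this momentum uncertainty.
(a) Δp_min = 1.395 × 10^-25 kg·m/s
(b) Δv_min = 83.398 m/s
(c) λ_dB = 4.750 nm

Step-by-step:

(a) From the uncertainty principle:
Δp_min = ℏ/(2Δx) = (1.055e-34 J·s)/(2 × 3.780e-10 m) = 1.395e-25 kg·m/s

(b) The velocity uncertainty:
Δv = Δp/m = (1.395e-25 kg·m/s)/(1.673e-27 kg) = 8.340e+01 m/s = 83.398 m/s

(c) The de Broglie wavelength for this momentum:
λ = h/p = (6.626e-34 J·s)/(1.395e-25 kg·m/s) = 4.750e-09 m = 4.750 nm

Note: The de Broglie wavelength is comparable to the localization size, as expected from wave-particle duality.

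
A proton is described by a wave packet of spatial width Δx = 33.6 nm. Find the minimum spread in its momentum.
1.569 × 10^-27 kg·m/s

For a wave packet, the spatial width Δx and momentum spread Δp are related by the uncertainty principle:
ΔxΔp ≥ ℏ/2

The minimum momentum spread is:
Δp_min = ℏ/(2Δx)
Δp_min = (1.055e-34 J·s) / (2 × 3.360e-08 m)
Δp_min = 1.569e-27 kg·m/s

A wave packet cannot have both a well-defined position and well-defined momentum.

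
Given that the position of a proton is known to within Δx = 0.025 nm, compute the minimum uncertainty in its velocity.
1.261 km/s

Using the Heisenberg uncertainty principle and Δp = mΔv:
ΔxΔp ≥ ℏ/2
Δx(mΔv) ≥ ℏ/2

The minimum uncertainty in velocity is:
Δv_min = ℏ/(2mΔx)
Δv_min = (1.055e-34 J·s) / (2 × 1.673e-27 kg × 2.500e-11 m)
Δv_min = 1.261e+03 m/s = 1.261 km/s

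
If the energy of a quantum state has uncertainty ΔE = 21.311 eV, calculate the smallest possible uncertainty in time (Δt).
15.443 as

Using the energy-time uncertainty principle:
ΔEΔt ≥ ℏ/2

The minimum uncertainty in time is:
Δt_min = ℏ/(2ΔE)
Δt_min = (1.055e-34 J·s) / (2 × 3.414e-18 J)
Δt_min = 1.544e-17 s = 15.443 as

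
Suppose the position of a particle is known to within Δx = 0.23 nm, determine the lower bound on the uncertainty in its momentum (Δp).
2.293 × 10^-25 kg·m/s

Using the Heisenberg uncertainty principle:
ΔxΔp ≥ ℏ/2

The minimum uncertainty in momentum is:
Δp_min = ℏ/(2Δx)
Δp_min = (1.055e-34 J·s) / (2 × 2.300e-10 m)
Δp_min = 2.293e-25 kg·m/s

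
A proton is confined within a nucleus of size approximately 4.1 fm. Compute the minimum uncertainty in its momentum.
1.286 × 10^-20 kg·m/s

Using the Heisenberg uncertainty principle:
ΔxΔp ≥ ℏ/2

With Δx ≈ L = 4.100e-15 m (the confinement size):
Δp_min = ℏ/(2Δx)
Δp_min = (1.055e-34 J·s) / (2 × 4.100e-15 m)
Δp_min = 1.286e-20 kg·m/s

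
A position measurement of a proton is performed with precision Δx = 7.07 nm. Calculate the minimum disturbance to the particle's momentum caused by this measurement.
7.458 × 10^-27 kg·m/s

The uncertainty principle implies that measuring position disturbs momentum:
ΔxΔp ≥ ℏ/2

When we measure position with precision Δx, we necessarily introduce a momentum uncertainty:
Δp ≥ ℏ/(2Δx)
Δp_min = (1.055e-34 J·s) / (2 × 7.070e-09 m)
Δp_min = 7.458e-27 kg·m/s

The more precisely we measure position, the greater the momentum disturbance.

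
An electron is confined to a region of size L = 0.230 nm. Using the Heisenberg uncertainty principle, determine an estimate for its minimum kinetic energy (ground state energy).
180.056 meV

Using the uncertainty principle to estimate ground state energy:

1. The position uncertainty is approximately the confinement size:
   Δx ≈ L = 2.300e-10 m

2. From ΔxΔp ≥ ℏ/2, the minimum momentum uncertainty is:
   Δp ≈ ℏ/(2L) = 2.293e-25 kg·m/s

3. The kinetic energy is approximately:
   KE ≈ (Δp)²/(2m) = (2.293e-25)²/(2 × 9.109e-31 kg)
   KE ≈ 2.885e-20 J = 180.056 meV

This is an order-of-magnitude estimate of the ground state energy.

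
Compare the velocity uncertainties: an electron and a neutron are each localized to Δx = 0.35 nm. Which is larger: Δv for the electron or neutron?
The electron has the larger minimum velocity uncertainty, by a ratio of 1838.7.

For both particles, Δp_min = ℏ/(2Δx) = 1.507e-25 kg·m/s (same for both).

The velocity uncertainty is Δv = Δp/m:
- electron: Δv = 1.507e-25 / 9.109e-31 = 1.654e+05 m/s = 165.382 km/s
- neutron: Δv = 1.507e-25 / 1.675e-27 = 8.995e+01 m/s = 89.946 m/s

Ratio: 1.654e+05 / 8.995e+01 = 1838.7

The lighter particle has larger velocity uncertainty because Δv ∝ 1/m.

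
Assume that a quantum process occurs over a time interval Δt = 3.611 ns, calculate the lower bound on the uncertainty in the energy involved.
91.140 neV

Using the energy-time uncertainty principle:
ΔEΔt ≥ ℏ/2

The minimum uncertainty in energy is:
ΔE_min = ℏ/(2Δt)
ΔE_min = (1.055e-34 J·s) / (2 × 3.611e-09 s)
ΔE_min = 1.460e-26 J = 91.140 neV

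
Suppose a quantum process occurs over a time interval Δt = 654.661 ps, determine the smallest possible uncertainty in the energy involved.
502.712 neV

Using the energy-time uncertainty principle:
ΔEΔt ≥ ℏ/2

The minimum uncertainty in energy is:
ΔE_min = ℏ/(2Δt)
ΔE_min = (1.055e-34 J·s) / (2 × 6.547e-10 s)
ΔE_min = 8.054e-26 J = 502.712 neV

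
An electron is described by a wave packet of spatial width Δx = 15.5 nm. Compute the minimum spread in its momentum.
3.402 × 10^-27 kg·m/s

For a wave packet, the spatial width Δx and momentum spread Δp are related by the uncertainty principle:
ΔxΔp ≥ ℏ/2

The minimum momentum spread is:
Δp_min = ℏ/(2Δx)
Δp_min = (1.055e-34 J·s) / (2 × 1.550e-08 m)
Δp_min = 3.402e-27 kg·m/s

A wave packet cannot have both a well-defined position and well-defined momentum.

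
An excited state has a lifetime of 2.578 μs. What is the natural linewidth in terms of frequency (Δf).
30.868 kHz

Using the energy-time uncertainty principle and E = hf:
ΔEΔt ≥ ℏ/2
hΔf·Δt ≥ ℏ/2

The minimum frequency uncertainty is:
Δf = ℏ/(2hτ) = 1/(4πτ)
Δf = 1/(4π × 2.578e-06 s)
Δf = 3.087e+04 Hz = 30.868 kHz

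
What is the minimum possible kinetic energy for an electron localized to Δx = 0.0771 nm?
1.602 eV

Localizing a particle requires giving it sufficient momentum uncertainty:

1. From uncertainty principle: Δp ≥ ℏ/(2Δx)
   Δp_min = (1.055e-34 J·s) / (2 × 7.710e-11 m)
   Δp_min = 6.839e-25 kg·m/s

2. This momentum uncertainty corresponds to kinetic energy:
   KE ≈ (Δp)²/(2m) = (6.839e-25)²/(2 × 9.109e-31 kg)
   KE = 2.567e-19 J = 1.602 eV

Tighter localization requires more energy.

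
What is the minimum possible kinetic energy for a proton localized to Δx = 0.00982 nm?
53.794 meV

Localizing a particle requires giving it sufficient momentum uncertainty:

1. From uncertainty principle: Δp ≥ ℏ/(2Δx)
   Δp_min = (1.055e-34 J·s) / (2 × 9.820e-12 m)
   Δp_min = 5.370e-24 kg·m/s

2. This momentum uncertainty corresponds to kinetic energy:
   KE ≈ (Δp)²/(2m) = (5.370e-24)²/(2 × 1.673e-27 kg)
   KE = 8.619e-21 J = 53.794 meV

Tighter localization requires more energy.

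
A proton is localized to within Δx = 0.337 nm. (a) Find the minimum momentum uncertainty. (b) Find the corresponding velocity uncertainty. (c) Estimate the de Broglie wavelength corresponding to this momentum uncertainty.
(a) Δp_min = 1.565 × 10^-25 kg·m/s
(b) Δv_min = 93.545 m/s
(c) λ_dB = 4.235 nm

Step-by-step:

(a) From the uncertainty principle:
Δp_min = ℏ/(2Δx) = (1.055e-34 J·s)/(2 × 3.370e-10 m) = 1.565e-25 kg·m/s

(b) The velocity uncertainty:
Δv = Δp/m = (1.565e-25 kg·m/s)/(1.673e-27 kg) = 9.354e+01 m/s = 93.545 m/s

(c) The de Broglie wavelength for this momentum:
λ = h/p = (6.626e-34 J·s)/(1.565e-25 kg·m/s) = 4.235e-09 m = 4.235 nm

Note: The de Broglie wavelength is comparable to the localization size, as expected from wave-particle duality.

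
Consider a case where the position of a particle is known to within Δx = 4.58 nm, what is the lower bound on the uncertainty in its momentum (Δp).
1.151 × 10^-26 kg·m/s

Using the Heisenberg uncertainty principle:
ΔxΔp ≥ ℏ/2

The minimum uncertainty in momentum is:
Δp_min = ℏ/(2Δx)
Δp_min = (1.055e-34 J·s) / (2 × 4.580e-09 m)
Δp_min = 1.151e-26 kg·m/s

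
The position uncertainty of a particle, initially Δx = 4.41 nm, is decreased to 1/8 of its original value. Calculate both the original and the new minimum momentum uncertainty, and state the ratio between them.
Original Δp_min = 1.196 × 10^-26 kg·m/s; new Δp'_min = 9.565 × 10^-26 kg·m/s; ratio Δp'_min/Δp_min = 8.

From the uncertainty principle ΔxΔp ≥ ℏ/2, the minimum momentum uncertainty is Δp_min = ℏ/(2Δx).

Original (Δx = 4.41 nm = 4.410e-09 m):
Δp_min = (1.055e-34 J·s)/(2 × 4.410e-09 m) = 1.196e-26 kg·m/s

When Δx → (1/8)Δx:
Δp'_min = ℏ/(2 × (1/8)Δx) = 8 × ℏ/(2Δx) = 8 × Δp_min
Δp'_min = 8 × 1.196e-26 kg·m/s = 9.565e-26 kg·m/s

Since Δp_min ∝ 1/Δx, when Δx is decreased to 1/8 of its original value, Δp_min increases to 8 times its original value.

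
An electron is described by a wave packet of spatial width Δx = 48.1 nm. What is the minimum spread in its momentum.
1.096 × 10^-27 kg·m/s

For a wave packet, the spatial width Δx and momentum spread Δp are related by the uncertainty principle:
ΔxΔp ≥ ℏ/2

The minimum momentum spread is:
Δp_min = ℏ/(2Δx)
Δp_min = (1.055e-34 J·s) / (2 × 4.810e-08 m)
Δp_min = 1.096e-27 kg·m/s

A wave packet cannot have both a well-defined position and well-defined momentum.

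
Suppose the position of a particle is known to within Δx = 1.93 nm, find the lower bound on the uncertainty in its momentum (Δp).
2.732 × 10^-26 kg·m/s

Using the Heisenberg uncertainty principle:
ΔxΔp ≥ ℏ/2

The minimum uncertainty in momentum is:
Δp_min = ℏ/(2Δx)
Δp_min = (1.055e-34 J·s) / (2 × 1.930e-09 m)
Δp_min = 2.732e-26 kg·m/s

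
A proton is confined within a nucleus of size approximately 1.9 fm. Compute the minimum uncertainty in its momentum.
2.775 × 10^-20 kg·m/s

Using the Heisenberg uncertainty principle:
ΔxΔp ≥ ℏ/2

With Δx ≈ L = 1.900e-15 m (the confinement size):
Δp_min = ℏ/(2Δx)
Δp_min = (1.055e-34 J·s) / (2 × 1.900e-15 m)
Δp_min = 2.775e-20 kg·m/s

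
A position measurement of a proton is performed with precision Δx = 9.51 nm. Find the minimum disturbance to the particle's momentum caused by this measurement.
5.545 × 10^-27 kg·m/s

The uncertainty principle implies that measuring position disturbs momentum:
ΔxΔp ≥ ℏ/2

When we measure position with precision Δx, we necessarily introduce a momentum uncertainty:
Δp ≥ ℏ/(2Δx)
Δp_min = (1.055e-34 J·s) / (2 × 9.510e-09 m)
Δp_min = 5.545e-27 kg·m/s

The more precisely we measure position, the greater the momentum disturbance.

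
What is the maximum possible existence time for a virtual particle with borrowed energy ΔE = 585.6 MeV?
5.620 × 10^-25 s

Using the energy-time uncertainty principle:
ΔEΔt ≥ ℏ/2

For a virtual particle borrowing energy ΔE, the maximum lifetime is:
Δt_max = ℏ/(2ΔE)

Converting energy:
ΔE = 585.6 MeV = 9.382e-11 J

Δt_max = (1.055e-34 J·s) / (2 × 9.382e-11 J)
Δt_max = 5.620e-25 s = 5.620 × 10^-25 s

Virtual particles with higher borrowed energy exist for shorter times.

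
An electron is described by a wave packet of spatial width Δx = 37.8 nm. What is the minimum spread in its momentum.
1.395 × 10^-27 kg·m/s

For a wave packet, the spatial width Δx and momentum spread Δp are related by the uncertainty principle:
ΔxΔp ≥ ℏ/2

The minimum momentum spread is:
Δp_min = ℏ/(2Δx)
Δp_min = (1.055e-34 J·s) / (2 × 3.780e-08 m)
Δp_min = 1.395e-27 kg·m/s

A wave packet cannot have both a well-defined position and well-defined momentum.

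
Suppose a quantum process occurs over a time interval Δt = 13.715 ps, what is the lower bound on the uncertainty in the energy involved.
23.996 μeV

Using the energy-time uncertainty principle:
ΔEΔt ≥ ℏ/2

The minimum uncertainty in energy is:
ΔE_min = ℏ/(2Δt)
ΔE_min = (1.055e-34 J·s) / (2 × 1.371e-11 s)
ΔE_min = 3.845e-24 J = 23.996 μeV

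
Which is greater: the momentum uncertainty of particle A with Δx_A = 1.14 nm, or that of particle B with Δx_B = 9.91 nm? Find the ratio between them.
Particle A has the larger minimum momentum uncertainty, by a factor of 8.69.

For each particle, the minimum momentum uncertainty is Δp_min = ℏ/(2Δx):

Particle A: Δp_A = ℏ/(2×1.140e-09 m) = 4.625e-26 kg·m/s
Particle B: Δp_B = ℏ/(2×9.910e-09 m) = 5.321e-27 kg·m/s

Ratio: Δp_A/Δp_B = 8.69

Since Δp_min ∝ 1/Δx, the particle with smaller position uncertainty (A) has larger momentum uncertainty.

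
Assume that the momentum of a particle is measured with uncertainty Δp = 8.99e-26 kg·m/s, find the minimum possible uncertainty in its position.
586.525 pm

Using the Heisenberg uncertainty principle:
ΔxΔp ≥ ℏ/2

The minimum uncertainty in position is:
Δx_min = ℏ/(2Δp)
Δx_min = (1.055e-34 J·s) / (2 × 8.990e-26 kg·m/s)
Δx_min = 5.865e-10 m = 586.525 pm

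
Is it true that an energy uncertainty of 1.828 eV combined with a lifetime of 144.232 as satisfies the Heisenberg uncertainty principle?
No, it violates the uncertainty relation.

Calculate the product ΔEΔt:
ΔE = 1.828 eV = 2.929e-19 J
ΔEΔt = (2.929e-19 J) × (1.442e-16 s)
ΔEΔt = 4.224e-35 J·s

Compare to the minimum allowed value ℏ/2:
ℏ/2 = 5.273e-35 J·s

Since ΔEΔt = 4.224e-35 J·s < 5.273e-35 J·s = ℏ/2,
this violates the uncertainty relation.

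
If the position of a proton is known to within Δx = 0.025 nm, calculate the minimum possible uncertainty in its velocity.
1.261 km/s

Using the Heisenberg uncertainty principle and Δp = mΔv:
ΔxΔp ≥ ℏ/2
Δx(mΔv) ≥ ℏ/2

The minimum uncertainty in velocity is:
Δv_min = ℏ/(2mΔx)
Δv_min = (1.055e-34 J·s) / (2 × 1.673e-27 kg × 2.500e-11 m)
Δv_min = 1.261e+03 m/s = 1.261 km/s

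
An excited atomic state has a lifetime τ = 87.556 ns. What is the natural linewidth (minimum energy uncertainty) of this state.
3.759 neV

Using the energy-time uncertainty principle:
ΔEΔt ≥ ℏ/2

The lifetime τ represents the time uncertainty Δt.
The natural linewidth (minimum energy uncertainty) is:

ΔE = ℏ/(2τ)
ΔE = (1.055e-34 J·s) / (2 × 8.756e-08 s)
ΔE = 6.022e-28 J = 3.759 neV

This natural linewidth limits the precision of spectroscopic measurements.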